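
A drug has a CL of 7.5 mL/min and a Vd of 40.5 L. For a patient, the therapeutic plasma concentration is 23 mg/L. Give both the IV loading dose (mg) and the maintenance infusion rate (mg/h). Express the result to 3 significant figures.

(a) 932 mg; (b) 10.4 mg/h

Loading dose = Vd × C = 40.50 × 23 = 931.5 mg
CL = 7.5 mL/min = 7.5 × 0.06 = 0.4500 L/h
Maintenance infusion rate = CL × Css = 0.4500 × 23 = 10.35 mg/h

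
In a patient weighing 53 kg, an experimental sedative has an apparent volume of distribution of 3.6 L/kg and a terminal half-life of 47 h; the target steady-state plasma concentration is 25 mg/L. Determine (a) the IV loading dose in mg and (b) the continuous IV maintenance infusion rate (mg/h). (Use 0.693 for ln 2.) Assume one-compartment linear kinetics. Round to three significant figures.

(a) 4770 mg; (b) 70.3 mg/h

Vd(total) = 53 kg × 3.6 L/kg = 190.8 L
LD = Vd × C = 190.8 × 25 = 4770 mg
CL = 0.693 × Vd / t½ = 0.693 × 190.8 / 47 = 2.813 L/h
Infusion rate = CL × Css = 2.813 × 25 = 70.33 mg/h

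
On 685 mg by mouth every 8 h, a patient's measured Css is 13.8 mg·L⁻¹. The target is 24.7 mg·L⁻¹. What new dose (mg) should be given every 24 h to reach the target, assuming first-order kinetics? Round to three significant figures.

For first-order elimination, Css ∝ F·D/(CL·τ); F and CL are unchanged, so Css ∝ D/τ.
D₂ = D₁ × (Css,target / Css,current) × (τ₂/τ₁) = 685 × (24.7/13.8) × (24/8) = 3678 mg

3680 mg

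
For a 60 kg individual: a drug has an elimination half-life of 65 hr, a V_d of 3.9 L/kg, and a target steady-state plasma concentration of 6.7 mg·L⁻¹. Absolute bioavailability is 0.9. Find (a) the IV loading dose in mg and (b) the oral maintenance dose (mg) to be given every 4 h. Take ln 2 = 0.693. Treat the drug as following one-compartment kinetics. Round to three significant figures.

(a) 1570 mg; (b) 74.3 mg

Vd = 3.9 L/kg × 60 kg = 234.0 L
LD = Vd × C = 234.0 × 6.7 = 1568 mg
CL = 0.693 × Vd / t½ = 0.693 × 234.0 / 65 = 2.495 L/h
D = CL × Css × τ / F = 2.495 × 6.7 × 4 / 0.9 = 74.30 mg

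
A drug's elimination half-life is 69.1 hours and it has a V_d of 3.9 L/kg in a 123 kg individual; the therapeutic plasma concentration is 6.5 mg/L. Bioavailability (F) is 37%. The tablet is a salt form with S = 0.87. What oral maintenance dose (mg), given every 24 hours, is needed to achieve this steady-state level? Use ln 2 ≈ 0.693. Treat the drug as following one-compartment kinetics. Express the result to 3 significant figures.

Total Vd = 3.9 × 123 = 479.7 L
CL = 0.693 × Vd / t½ = 0.693 × 479.7 / 69.1 = 4.811 L/h
D = CL × Css × τ / F / S = 4.811 × 6.5 × 24 / 0.37 / 0.87 = 2332 mg

2330 mg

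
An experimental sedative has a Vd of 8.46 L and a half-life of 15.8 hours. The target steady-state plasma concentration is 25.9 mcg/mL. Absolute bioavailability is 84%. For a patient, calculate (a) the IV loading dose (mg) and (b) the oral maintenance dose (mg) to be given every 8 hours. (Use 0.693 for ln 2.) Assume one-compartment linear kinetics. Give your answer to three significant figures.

LD = Vd × C = 8.460 × 25.9 = 219.1 mg
CL = 0.693 × Vd / t½ = 0.693 × 8.460 / 15.8 = 0.3711 L/h
D = CL × Css × τ / F = 0.3711 × 25.9 × 8 / 0.84 = 91.54 mg

(a) 219 mg; (b) 91.5 mg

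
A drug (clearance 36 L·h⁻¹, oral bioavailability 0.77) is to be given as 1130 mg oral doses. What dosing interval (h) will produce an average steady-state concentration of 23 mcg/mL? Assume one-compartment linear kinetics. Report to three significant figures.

1.05 h

F·D/τ = CL·Css → τ = F·D / (CL·Css).
τ = 0.77 × 1130 / (36 × 23) = 1.051 h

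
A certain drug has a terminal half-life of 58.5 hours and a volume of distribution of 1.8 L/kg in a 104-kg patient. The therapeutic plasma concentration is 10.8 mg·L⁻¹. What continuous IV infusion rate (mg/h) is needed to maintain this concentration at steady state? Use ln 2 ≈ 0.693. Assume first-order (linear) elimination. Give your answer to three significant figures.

24.0 mg/h

Vd = 1.8 L/kg × 104 kg = 187.2 L
CL = ln 2 · Vd / t½ = 0.693 × 187.2 / 58.5 = 2.218 L/h
Infusion rate = CL × Css = 2.218 × 10.8 = 23.95 mg/h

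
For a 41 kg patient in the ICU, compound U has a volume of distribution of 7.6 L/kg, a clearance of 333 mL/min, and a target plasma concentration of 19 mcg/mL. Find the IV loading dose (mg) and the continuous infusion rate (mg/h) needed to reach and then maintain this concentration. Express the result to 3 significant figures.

(a) 5920 mg; (b) 380 mg/h

Vd(total) = 41 kg × 7.6 L/kg = 311.6 L
Loading dose = Vd × C = 311.6 × 19 = 5920 mg
Convert clearance: 333 mL/min × 60 min/h ÷ 1000 mL/L = 19.98 L/h
Maintenance: replace elimination → rate = CL × Css = 19.98 × 19 = 379.6 mg/h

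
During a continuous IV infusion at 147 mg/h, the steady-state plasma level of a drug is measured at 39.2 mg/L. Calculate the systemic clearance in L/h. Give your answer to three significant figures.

At steady state, infusion rate = CL × Css, so CL = rate / Css.
CL = 147 / 39.2 = 3.750 L/h

3.75 L/h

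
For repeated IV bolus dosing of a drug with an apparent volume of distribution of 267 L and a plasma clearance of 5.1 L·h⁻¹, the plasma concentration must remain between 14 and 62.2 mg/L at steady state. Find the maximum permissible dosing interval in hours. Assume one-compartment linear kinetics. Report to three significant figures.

78.1 h

k = CL / Vd = 5.100 / 267.0 = 0.01910 h⁻¹
Between IV bolus doses, concentration decays as C = C₀·e^(−kτ), so C_peak/C_trough = e^(kτ).
τ_max = ln(C_peak/C_trough) / k = ln(62.2/14) / 0.01910 = 1.491 / 0.01910 = 78.06 h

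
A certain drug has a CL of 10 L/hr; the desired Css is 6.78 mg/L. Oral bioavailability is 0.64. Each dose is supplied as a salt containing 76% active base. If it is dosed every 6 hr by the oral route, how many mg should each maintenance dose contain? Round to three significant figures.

D = CL × Css × τ / F / S = 10.00 × 6.78 × 6 / 0.64 / 0.76 = 836.3 mg

836 mg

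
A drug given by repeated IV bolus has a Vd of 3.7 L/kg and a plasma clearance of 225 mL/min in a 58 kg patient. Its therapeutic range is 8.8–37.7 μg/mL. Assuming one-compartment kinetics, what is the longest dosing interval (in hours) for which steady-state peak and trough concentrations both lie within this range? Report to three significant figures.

Vd = 3.7 L/kg × 58 kg = 214.6 L
Convert clearance: 225 mL/min × 60 min/h ÷ 1000 mL/L = 13.50 L/h
k = CL / Vd = 13.50 / 214.6 = 0.06291 h⁻¹
Between IV bolus doses, concentration decays as C = C₀·e^(−kτ), so C_peak/C_trough = e^(kτ).
τ_max = ln(C_peak/C_trough) / k = ln(37.7/8.8) / 0.06291 = 1.455 / 0.06291 = 23.13 h

23.1 h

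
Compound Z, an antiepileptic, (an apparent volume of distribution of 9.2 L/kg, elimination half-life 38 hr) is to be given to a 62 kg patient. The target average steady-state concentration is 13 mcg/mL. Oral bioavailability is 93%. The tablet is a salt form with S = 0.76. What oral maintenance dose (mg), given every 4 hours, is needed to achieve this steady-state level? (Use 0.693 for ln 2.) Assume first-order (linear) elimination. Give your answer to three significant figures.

Vd = 9.2 L/kg × 62 kg = 570.4 L
k = 0.693/38 = 0.01824 h⁻¹, so CL = k·Vd = 0.01824 × 570.4 = 10.40 L/h
D = CL × Css × τ / F / S = 10.40 × 13 × 4 / 0.93 / 0.76 = 765.1 mg

765 mg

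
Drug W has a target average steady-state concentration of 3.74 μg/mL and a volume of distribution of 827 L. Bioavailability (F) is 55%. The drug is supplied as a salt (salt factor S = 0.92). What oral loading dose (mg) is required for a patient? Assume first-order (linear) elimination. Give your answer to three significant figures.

LD = Vd × C / F / S = 827.0 × 3.740 / 0.55 / 0.92 = 6113 mg

6110 mg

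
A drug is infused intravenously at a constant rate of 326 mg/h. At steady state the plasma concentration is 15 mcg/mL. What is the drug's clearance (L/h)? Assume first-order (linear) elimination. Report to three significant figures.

21.7 L/h

At steady state, infusion rate = CL × Css, so CL = rate / Css.
CL = 326 / 15 = 21.73 L/h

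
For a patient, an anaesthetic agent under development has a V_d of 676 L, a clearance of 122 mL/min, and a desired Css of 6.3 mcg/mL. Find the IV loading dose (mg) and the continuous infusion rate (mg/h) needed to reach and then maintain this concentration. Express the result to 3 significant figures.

(a) 4260 mg; (b) 46.1 mg/h

Loading dose = Vd × C = 676.0 × 6.3 = 4259 mg
CL = 122 mL/min × 60/1000 = 7.320 L/h
Infusion rate = 7.320 L/h × 6.3 mg/L = 46.12 mg/h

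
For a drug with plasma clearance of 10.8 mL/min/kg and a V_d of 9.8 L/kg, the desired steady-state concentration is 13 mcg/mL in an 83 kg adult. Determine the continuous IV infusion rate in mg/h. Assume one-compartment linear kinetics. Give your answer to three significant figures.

699 mg/h

CL = 10.8 mL/min/kg × 83 kg = 896.4 mL/min = 896.4 × 60/1000 = 53.78 L/h
At steady state, infusion rate equals elimination rate: rate in = CL × Css.
R₀ = 53.78 × 13 = 699.1 mg/h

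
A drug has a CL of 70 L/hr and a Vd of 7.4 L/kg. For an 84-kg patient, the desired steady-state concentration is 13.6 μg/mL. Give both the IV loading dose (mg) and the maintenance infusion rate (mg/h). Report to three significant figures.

(a) 8450 mg; (b) 952 mg/h

Total Vd = 7.4 × 84 = 621.6 L
Loading dose = Vd × C = 621.6 × 13.6 = 8454 mg
Infusion rate = 70.00 L/h × 13.6 mg/L = 952.0 mg/h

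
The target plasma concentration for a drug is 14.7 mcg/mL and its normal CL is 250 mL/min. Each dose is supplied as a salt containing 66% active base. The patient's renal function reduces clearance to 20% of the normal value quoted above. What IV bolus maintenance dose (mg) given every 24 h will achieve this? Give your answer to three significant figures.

1600 mg

CL = 250 mL/min = 250 × 0.06 = 15.00 L/h
Patient clearance = 0.2 × 15.00 = 3.000 L/h
D = CL × Css × τ / S = 3.000 × 14.7 × 24 / 0.66 = 1604 mg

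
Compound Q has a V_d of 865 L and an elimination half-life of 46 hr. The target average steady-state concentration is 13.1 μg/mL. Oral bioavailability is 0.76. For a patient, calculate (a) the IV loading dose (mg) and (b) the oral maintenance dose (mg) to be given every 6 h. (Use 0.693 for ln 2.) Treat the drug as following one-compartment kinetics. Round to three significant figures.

(a) 11300 mg; (b) 1350 mg

LD = Vd × C = 865.0 × 13.1 = 11330 mg
CL = 0.693 × Vd / t½ = 0.693 × 865.0 / 46 = 13.03 L/h
D = CL × Css × τ / F = 13.03 × 13.1 × 6 / 0.76 = 1348 mg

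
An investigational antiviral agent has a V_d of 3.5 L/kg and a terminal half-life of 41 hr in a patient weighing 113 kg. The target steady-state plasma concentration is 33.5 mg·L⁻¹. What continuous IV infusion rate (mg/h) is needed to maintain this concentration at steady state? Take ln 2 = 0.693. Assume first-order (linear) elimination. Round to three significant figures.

224 mg/h

Vd(total) = 113 kg × 3.5 L/kg = 395.5 L
CL = ln 2 · Vd / t½ = 0.693 × 395.5 / 41 = 6.685 L/h
Infusion rate = CL × Css = 6.685 × 33.5 = 223.9 mg/h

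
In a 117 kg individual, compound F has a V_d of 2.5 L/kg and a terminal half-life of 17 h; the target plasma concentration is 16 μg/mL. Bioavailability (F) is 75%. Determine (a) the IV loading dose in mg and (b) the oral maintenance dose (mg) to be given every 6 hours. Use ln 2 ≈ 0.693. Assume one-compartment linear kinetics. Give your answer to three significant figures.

Total Vd = 2.5 × 117 = 292.5 L
LD = Vd × C = 292.5 × 16 = 4680 mg
CL = 0.693 × Vd / t½ = 0.693 × 292.5 / 17 = 11.92 L/h
D = CL × Css × τ / F = 11.92 × 16 × 6 / 0.75 = 1526 mg

(a) 4680 mg; (b) 1530 mg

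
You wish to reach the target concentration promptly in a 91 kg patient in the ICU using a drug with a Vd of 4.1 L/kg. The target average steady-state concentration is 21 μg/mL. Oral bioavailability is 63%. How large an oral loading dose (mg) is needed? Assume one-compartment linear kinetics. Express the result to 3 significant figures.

Total Vd = 4.1 × 91 = 373.1 L
LD = Vd × C / F = 373.1 × 21.00 / 0.63 = 12440 mg

12400 mg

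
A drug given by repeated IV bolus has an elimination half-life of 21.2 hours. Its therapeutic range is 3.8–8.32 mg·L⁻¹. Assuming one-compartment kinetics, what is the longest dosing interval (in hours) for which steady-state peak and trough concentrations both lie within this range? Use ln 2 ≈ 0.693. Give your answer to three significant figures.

k = 0.693 / t½ = 0.693 / 21.2 = 0.03269 h⁻¹
Between IV bolus doses, concentration decays as C = C₀·e^(−kτ), so C_peak/C_trough = e^(kτ).
τ_max = ln(C_peak/C_trough) / k = ln(8.32/3.8) / 0.03269 = 0.7837 / 0.03269 = 23.97 h

24.0 h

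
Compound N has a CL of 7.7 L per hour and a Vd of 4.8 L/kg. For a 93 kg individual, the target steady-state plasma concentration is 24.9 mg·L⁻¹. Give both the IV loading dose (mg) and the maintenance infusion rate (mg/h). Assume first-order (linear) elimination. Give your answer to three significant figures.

(a) 11100 mg; (b) 192 mg/h

Vd(total) = 93 kg × 4.8 L/kg = 446.4 L
Loading: fill Vd to C_target → 446.4 L × 24.9 mg/L = 11120 mg
Maintenance infusion rate = CL × Css = 7.700 × 24.9 = 191.7 mg/h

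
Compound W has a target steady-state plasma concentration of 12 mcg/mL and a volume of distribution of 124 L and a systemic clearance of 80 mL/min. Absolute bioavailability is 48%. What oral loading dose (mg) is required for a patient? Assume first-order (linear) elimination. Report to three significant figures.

LD = Vd × C / F = 124.0 × 12.00 / 0.48 = 3100 mg

3100 mg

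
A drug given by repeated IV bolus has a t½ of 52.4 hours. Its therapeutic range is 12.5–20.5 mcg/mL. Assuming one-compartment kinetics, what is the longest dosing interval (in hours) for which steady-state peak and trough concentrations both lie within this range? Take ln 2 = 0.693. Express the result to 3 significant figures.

37.4 h

k = 0.693 / t½ = 0.693 / 52.4 = 0.01323 h⁻¹
Between IV bolus doses, concentration decays as C = C₀·e^(−kτ), so C_peak/C_trough = e^(kτ).
τ_max = ln(C_peak/C_trough) / k = ln(20.5/12.5) / 0.01323 = 0.4947 / 0.01323 = 37.39 h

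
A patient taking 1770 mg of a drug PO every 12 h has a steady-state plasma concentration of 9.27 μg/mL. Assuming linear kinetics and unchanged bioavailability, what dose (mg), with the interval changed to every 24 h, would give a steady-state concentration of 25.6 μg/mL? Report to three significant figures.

9780 mg

For first-order elimination, Css ∝ F·D/(CL·τ); F and CL are unchanged, so Css ∝ D/τ.
D₂ = D₁ × (Css,target / Css,current) × (τ₂/τ₁) = 1770 × (25.6/9.27) × (24/12) = 9776 mg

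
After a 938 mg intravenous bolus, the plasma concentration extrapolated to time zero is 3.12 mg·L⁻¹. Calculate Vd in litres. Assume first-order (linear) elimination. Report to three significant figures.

301 L

Immediately after an IV bolus, C₀ = Dose / Vd, so Vd = Dose / C₀.
Vd = 938 / 3.12 = 300.6 L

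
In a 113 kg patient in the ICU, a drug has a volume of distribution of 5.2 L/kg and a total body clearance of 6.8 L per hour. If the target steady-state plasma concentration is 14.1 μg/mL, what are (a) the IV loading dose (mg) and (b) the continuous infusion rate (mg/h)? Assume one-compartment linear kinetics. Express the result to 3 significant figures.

Vd = 5.2 L/kg × 113 kg = 587.6 L
Loading: fill Vd to C_target → 587.6 L × 14.1 mg/L = 8285 mg
Maintenance infusion rate = CL × Css = 6.800 × 14.1 = 95.88 mg/h

(a) 8290 mg; (b) 95.9 mg/h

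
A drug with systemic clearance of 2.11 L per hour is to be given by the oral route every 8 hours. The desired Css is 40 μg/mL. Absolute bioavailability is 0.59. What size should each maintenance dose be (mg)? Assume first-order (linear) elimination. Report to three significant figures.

1140 mg

D = CL × Css × τ / F = 2.110 × 40 × 8 / 0.59 = 1144 mg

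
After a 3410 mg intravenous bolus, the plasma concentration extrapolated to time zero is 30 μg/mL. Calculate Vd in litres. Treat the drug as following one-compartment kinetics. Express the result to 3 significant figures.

114 L

Immediately after an IV bolus, C₀ = Dose / Vd, so Vd = Dose / C₀.
Vd = 3410 / 30 = 113.7 L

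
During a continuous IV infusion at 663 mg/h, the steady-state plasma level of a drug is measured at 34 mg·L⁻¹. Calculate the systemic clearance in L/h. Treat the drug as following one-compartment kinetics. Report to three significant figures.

At steady state, infusion rate = CL × Css, so CL = rate / Css.
CL = 663 / 34 = 19.50 L/h

19.5 L/h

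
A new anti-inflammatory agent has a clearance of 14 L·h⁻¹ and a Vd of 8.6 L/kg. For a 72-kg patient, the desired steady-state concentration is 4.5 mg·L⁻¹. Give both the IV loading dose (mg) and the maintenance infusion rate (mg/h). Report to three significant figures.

Vd(total) = 72 kg × 8.6 L/kg = 619.2 L
LD = Vd · C_target = 619.2 × 4.5 = 2786 mg
Infusion rate = 14.00 L/h × 4.5 mg/L = 63.00 mg/h

(a) 2790 mg; (b) 63.0 mg/h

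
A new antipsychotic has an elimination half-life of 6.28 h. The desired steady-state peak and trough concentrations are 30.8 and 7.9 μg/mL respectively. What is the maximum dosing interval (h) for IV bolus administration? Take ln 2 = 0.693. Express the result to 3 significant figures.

k = 0.693 / t½ = 0.693 / 6.28 = 0.1104 h⁻¹
Between IV bolus doses, concentration decays as C = C₀·e^(−kτ), so C_peak/C_trough = e^(kτ).
τ_max = ln(C_peak/C_trough) / k = ln(30.8/7.9) / 0.1104 = 1.361 / 0.1104 = 12.33 h

12.3 h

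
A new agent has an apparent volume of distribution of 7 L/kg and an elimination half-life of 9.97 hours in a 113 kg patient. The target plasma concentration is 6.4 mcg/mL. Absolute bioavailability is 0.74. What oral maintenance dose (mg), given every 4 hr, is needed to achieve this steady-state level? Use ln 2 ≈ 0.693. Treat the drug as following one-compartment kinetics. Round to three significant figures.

1900 mg

Vd = 7 L/kg × 113 kg = 791.0 L
CL = 0.693 × Vd / t½ = 0.693 × 791.0 / 9.97 = 54.98 L/h
D = CL × Css × τ / F = 54.98 × 6.4 × 4 / 0.74 = 1902 mg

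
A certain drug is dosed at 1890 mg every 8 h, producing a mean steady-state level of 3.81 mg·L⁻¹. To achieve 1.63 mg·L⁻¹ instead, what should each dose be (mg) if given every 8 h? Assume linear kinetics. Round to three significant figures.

809 mg

For first-order elimination, Css ∝ F·D/(CL·τ); F and CL are unchanged, so Css ∝ D/τ.
D₂ = D₁ × (Css,target / Css,current) = 1890 × 1.63/3.81 = 808.6 mg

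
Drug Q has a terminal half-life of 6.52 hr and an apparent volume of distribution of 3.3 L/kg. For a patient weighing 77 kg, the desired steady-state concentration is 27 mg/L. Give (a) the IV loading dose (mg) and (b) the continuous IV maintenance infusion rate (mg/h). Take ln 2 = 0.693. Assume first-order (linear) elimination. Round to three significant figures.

(a) 6860 mg; (b) 729 mg/h

Vd = 3.3 L/kg × 77 kg = 254.1 L
LD = Vd × C = 254.1 × 27 = 6861 mg
CL = 0.693 × Vd / t½ = 0.693 × 254.1 / 6.52 = 27.01 L/h
Infusion rate = CL × Css = 27.01 × 27 = 729.3 mg/h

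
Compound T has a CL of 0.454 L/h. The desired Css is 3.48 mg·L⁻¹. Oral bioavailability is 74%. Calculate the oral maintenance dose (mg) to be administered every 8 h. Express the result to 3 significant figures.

D = CL × Css × τ / F = 0.4540 × 3.48 × 8 / 0.74 = 17.08 mg

17.1 mg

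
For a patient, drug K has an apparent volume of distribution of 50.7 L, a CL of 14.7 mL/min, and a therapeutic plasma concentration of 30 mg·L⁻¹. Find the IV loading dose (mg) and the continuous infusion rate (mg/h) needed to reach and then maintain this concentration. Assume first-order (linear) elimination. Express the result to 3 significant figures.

Loading: fill Vd to C_target → 50.70 L × 30 mg/L = 1521 mg
CL = 14.7 mL/min × 60/1000 = 0.8820 L/h
Infusion rate = 0.8820 L/h × 30 mg/L = 26.46 mg/h

(a) 1520 mg; (b) 26.5 mg/h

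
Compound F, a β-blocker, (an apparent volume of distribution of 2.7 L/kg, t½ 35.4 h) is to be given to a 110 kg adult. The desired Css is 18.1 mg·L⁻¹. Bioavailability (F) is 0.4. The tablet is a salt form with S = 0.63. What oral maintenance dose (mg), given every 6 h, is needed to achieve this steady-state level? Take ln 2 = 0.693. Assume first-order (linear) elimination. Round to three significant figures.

Vd(total) = 110 kg × 2.7 L/kg = 297.0 L
CL = ln 2 · Vd / t½ = 0.693 × 297.0 / 35.4 = 5.814 L/h
D = CL × Css × τ / F / S = 5.814 × 18.1 × 6 / 0.4 / 0.63 = 2506 mg

2510 mg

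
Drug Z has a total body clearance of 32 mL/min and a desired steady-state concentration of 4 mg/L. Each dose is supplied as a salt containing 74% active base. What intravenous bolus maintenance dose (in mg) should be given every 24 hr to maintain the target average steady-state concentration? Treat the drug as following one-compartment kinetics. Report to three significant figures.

CL = 32 mL/min = 32 × 0.06 = 1.920 L/h
D = CL × Css × τ / S = 1.920 × 4 × 24 / 0.74 = 249.1 mg

249 mg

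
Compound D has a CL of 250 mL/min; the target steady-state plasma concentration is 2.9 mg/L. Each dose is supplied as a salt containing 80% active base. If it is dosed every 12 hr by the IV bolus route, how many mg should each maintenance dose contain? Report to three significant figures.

CL = 250 mL/min × 60/1000 = 15.00 L/h
D = CL × Css × τ / S = 15.00 × 2.9 × 12 / 0.8 = 652.5 mg

653 mg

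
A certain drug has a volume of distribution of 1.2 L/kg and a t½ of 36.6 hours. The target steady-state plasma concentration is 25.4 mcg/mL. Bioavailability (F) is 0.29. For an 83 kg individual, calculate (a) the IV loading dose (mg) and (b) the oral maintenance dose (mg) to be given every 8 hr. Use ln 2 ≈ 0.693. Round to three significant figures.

(a) 2530 mg; (b) 1320 mg

Vd = 1.2 L/kg × 83 kg = 99.60 L
LD = Vd × C = 99.60 × 25.4 = 2530 mg
CL = 0.693 × Vd / t½ = 0.693 × 99.60 / 36.6 = 1.886 L/h
D = CL × Css × τ / F = 1.886 × 25.4 × 8 / 0.29 = 1322 mg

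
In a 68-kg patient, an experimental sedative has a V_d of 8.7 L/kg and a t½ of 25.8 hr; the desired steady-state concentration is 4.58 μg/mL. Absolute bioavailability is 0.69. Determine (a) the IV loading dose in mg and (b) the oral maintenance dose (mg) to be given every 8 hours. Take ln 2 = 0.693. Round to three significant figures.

(a) 2710 mg; (b) 844 mg

Vd = 8.7 L/kg × 68 kg = 591.6 L
LD = Vd × C = 591.6 × 4.58 = 2710 mg
CL = 0.693 × Vd / t½ = 0.693 × 591.6 / 25.8 = 15.89 L/h
D = CL × Css × τ / F = 15.89 × 4.58 × 8 / 0.69 = 843.8 mg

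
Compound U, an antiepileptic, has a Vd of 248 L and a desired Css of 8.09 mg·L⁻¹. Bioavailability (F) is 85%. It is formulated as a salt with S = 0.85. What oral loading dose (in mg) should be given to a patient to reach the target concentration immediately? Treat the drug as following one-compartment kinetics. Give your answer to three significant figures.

2780 mg

LD = Vd × C / F / S = 248.0 × 8.090 / 0.85 / 0.85 = 2777 mg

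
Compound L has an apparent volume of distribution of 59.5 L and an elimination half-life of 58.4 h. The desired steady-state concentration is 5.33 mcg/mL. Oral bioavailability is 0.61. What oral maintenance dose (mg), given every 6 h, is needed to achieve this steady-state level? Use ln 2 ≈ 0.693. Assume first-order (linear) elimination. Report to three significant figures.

37.0 mg

CL = 0.693 × Vd / t½ = 0.693 × 59.50 / 58.4 = 0.7061 L/h
D = CL × Css × τ / F = 0.7061 × 5.33 × 6 / 0.61 = 37.02 mg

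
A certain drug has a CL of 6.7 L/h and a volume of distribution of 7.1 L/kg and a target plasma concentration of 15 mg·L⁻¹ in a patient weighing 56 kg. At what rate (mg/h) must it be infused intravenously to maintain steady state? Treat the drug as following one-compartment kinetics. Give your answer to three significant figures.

Vd does not affect the maintenance rate; only clearance governs steady-state input.
R₀ = 6.700 × 15 = 100.5 mg/h

101 mg/h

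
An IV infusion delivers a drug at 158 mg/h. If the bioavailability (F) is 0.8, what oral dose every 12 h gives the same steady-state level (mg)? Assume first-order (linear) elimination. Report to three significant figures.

To maintain the same Css, the systemic dosing rate must be unchanged: F·D/τ = infusion rate.
D = rate × τ / F = 158 × 12 / 0.8 = 2370 mg

2370 mg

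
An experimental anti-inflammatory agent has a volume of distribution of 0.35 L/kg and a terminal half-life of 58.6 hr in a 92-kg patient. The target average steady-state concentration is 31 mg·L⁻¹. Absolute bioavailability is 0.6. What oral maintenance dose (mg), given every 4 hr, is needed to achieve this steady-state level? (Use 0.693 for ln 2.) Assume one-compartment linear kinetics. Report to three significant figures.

78.7 mg

Total Vd = 0.35 × 92 = 32.20 L
CL = 0.693 × Vd / t½ = 0.693 × 32.20 / 58.6 = 0.3808 L/h
D = CL × Css × τ / F = 0.3808 × 31 × 4 / 0.6 = 78.70 mg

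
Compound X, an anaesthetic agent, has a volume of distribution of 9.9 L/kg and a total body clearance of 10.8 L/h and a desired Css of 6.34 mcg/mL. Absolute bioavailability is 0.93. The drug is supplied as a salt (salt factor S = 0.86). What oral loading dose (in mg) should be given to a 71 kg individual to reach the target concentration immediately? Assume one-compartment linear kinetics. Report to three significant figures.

Vd(total) = 71 kg × 9.9 L/kg = 702.9 L
LD = Vd × C / F / S = 702.9 × 6.340 / 0.93 / 0.86 = 5572 mg

5570 mg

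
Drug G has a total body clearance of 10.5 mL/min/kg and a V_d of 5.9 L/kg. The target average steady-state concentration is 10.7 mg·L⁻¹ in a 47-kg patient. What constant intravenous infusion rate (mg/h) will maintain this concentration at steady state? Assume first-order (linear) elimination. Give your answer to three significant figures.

CL = 10.5 mL/min/kg × 47 kg = 493.5 mL/min = 493.5 × 60/1000 = 29.61 L/h
R₀ = 29.61 × 10.7 = 316.8 mg/h

317 mg/h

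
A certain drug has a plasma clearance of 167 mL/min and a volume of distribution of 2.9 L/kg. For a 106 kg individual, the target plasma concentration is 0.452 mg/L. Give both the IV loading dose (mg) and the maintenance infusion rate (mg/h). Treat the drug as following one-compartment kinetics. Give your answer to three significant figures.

(a) 139 mg; (b) 4.53 mg/h

Vd = 2.9 L/kg × 106 kg = 307.4 L
Loading dose = Vd × C = 307.4 × 0.452 = 138.9 mg
CL = 167 mL/min = 167 × 0.06 = 10.02 L/h
Maintenance infusion rate = CL × Css = 10.02 × 0.452 = 4.529 mg/h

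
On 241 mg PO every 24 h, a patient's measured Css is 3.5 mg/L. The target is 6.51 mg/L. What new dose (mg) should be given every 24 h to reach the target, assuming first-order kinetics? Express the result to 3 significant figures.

For first-order elimination, Css ∝ F·D/(CL·τ); F and CL are unchanged, so Css ∝ D/τ.
D₂ = D₁ × (Css,target / Css,current) = 241 × 6.51/3.5 = 448.3 mg

448 mg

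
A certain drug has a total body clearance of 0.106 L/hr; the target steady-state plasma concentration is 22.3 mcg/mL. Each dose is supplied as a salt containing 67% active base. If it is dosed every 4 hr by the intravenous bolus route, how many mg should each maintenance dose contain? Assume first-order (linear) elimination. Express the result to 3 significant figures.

D = CL × Css × τ / S = 0.1060 × 22.3 × 4 / 0.67 = 14.11 mg

14.1 mg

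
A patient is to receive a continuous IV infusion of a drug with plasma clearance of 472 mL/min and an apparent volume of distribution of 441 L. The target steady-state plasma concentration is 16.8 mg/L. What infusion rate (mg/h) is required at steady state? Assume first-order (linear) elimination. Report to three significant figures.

476 mg/h

CL = 472 mL/min × 60/1000 = 28.32 L/h
Rate = CL × Css = 28.32 × 16.8 = 475.8 mg/h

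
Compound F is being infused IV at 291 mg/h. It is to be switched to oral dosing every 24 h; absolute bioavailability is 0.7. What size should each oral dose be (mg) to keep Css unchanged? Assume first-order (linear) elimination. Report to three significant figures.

To maintain the same Css, the systemic dosing rate must be unchanged: F·D/τ = infusion rate.
D = rate × τ / F = 291 × 24 / 0.7 = 9977 mg

9980 mg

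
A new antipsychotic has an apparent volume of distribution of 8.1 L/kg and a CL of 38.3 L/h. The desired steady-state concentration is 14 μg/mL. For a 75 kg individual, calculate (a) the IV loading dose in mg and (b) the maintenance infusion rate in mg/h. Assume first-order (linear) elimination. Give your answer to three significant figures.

(a) 8510 mg; (b) 536 mg/h

Vd = 8.1 L/kg × 75 kg = 607.5 L
Loading: fill Vd to C_target → 607.5 L × 14 mg/L = 8505 mg
Maintenance infusion rate = CL × Css = 38.30 × 14 = 536.2 mg/h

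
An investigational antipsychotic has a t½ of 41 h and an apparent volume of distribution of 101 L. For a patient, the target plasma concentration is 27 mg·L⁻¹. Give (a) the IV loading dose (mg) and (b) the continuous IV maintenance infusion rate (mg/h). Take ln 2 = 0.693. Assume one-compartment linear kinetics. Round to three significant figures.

LD = Vd × C = 101.0 × 27 = 2727 mg
CL = 0.693 × Vd / t½ = 0.693 × 101.0 / 41 = 1.707 L/h
Infusion rate = CL × Css = 1.707 × 27 = 46.09 mg/h

(a) 2730 mg; (b) 46.1 mg/h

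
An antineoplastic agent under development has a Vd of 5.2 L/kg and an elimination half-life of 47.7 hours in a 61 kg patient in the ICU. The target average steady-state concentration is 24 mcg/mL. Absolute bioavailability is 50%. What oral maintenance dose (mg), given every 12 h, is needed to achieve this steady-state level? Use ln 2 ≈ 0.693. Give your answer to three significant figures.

2650 mg

Vd = 5.2 L/kg × 61 kg = 317.2 L
CL = ln 2 · Vd / t½ = 0.693 × 317.2 / 47.7 = 4.608 L/h
D = CL × Css × τ / F = 4.608 × 24 × 12 / 0.5 = 2654 mg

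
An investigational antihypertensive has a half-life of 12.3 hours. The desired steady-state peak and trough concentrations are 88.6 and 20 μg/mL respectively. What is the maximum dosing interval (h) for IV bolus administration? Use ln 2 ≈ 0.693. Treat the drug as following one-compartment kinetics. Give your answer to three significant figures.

26.4 h

k = 0.693 / t½ = 0.693 / 12.3 = 0.05634 h⁻¹
Between IV bolus doses, concentration decays as C = C₀·e^(−kτ), so C_peak/C_trough = e^(kτ).
τ_max = ln(C_peak/C_trough) / k = ln(88.6/20) / 0.05634 = 1.488 / 0.05634 = 26.41 h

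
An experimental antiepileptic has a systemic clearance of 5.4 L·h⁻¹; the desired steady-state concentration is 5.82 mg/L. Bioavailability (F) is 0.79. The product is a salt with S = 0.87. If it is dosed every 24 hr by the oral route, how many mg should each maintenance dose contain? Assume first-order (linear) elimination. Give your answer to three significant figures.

1100 mg

D = CL × Css × τ / F / S = 5.400 × 5.82 × 24 / 0.79 / 0.87 = 1097 mg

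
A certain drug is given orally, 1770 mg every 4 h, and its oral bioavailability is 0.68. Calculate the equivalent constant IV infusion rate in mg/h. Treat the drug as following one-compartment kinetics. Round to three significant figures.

301 mg/h

Equivalent systemic input: infusion rate = F·D/τ.
Rate = 0.68 × 1770 / 4 = 300.9 mg/h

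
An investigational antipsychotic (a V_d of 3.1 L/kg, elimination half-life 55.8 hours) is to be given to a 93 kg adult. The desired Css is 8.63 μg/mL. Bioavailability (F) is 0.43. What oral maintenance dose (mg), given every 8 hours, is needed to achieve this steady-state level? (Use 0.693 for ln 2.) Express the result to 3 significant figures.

575 mg

Vd = 3.1 L/kg × 93 kg = 288.3 L
k = 0.693/55.8 = 0.01242 h⁻¹, so CL = k·Vd = 0.01242 × 288.3 = 3.581 L/h
D = CL × Css × τ / F = 3.581 × 8.63 × 8 / 0.43 = 575.0 mg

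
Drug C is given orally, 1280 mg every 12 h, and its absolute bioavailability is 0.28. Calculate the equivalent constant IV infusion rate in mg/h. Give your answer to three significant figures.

Equivalent systemic input: infusion rate = F·D/τ.
Rate = 0.28 × 1280 / 12 = 29.87 mg/h

29.9 mg/h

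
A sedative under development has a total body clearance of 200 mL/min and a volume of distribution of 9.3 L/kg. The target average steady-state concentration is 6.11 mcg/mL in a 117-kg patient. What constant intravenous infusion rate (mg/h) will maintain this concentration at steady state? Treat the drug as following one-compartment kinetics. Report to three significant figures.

73.3 mg/h

CL = 200 mL/min = 200 × 0.06 = 12.00 L/h
At steady state, infusion rate equals elimination rate: rate in = CL × Css.
Infusion rate = CL · Css = 12.00 L/h × 6.11 mg/L = 73.32 mg/h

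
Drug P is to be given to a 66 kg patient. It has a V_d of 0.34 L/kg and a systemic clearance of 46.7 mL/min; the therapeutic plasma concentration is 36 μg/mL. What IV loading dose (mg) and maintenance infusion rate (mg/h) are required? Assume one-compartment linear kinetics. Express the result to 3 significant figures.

Vd = 0.34 L/kg × 66 kg = 22.44 L
Loading: fill Vd to C_target → 22.44 L × 36 mg/L = 807.8 mg
CL = 46.7 mL/min = 46.7 × 0.06 = 2.802 L/h
Maintenance: replace elimination → rate = CL × Css = 2.802 × 36 = 100.9 mg/h

(a) 808 mg; (b) 101 mg/h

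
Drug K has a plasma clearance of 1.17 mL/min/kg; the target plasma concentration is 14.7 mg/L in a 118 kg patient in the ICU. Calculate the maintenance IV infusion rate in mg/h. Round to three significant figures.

122 mg/h

CL = 1.17 mL/min/kg × 118 kg = 138.1 mL/min = 138.1 × 60/1000 = 8.286 L/h
R₀ = 8.286 × 14.7 = 121.8 mg/h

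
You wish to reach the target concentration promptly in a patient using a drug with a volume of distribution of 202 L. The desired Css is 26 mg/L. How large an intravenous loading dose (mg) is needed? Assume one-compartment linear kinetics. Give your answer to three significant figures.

5250 mg

The loading dose fills Vd to the target concentration.
LD = Vd × C = 202.0 × 26.00 = 5252 mg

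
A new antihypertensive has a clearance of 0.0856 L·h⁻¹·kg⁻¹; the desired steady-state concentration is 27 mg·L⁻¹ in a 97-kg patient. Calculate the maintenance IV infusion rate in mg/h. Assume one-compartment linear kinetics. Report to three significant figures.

CL = 0.0856 L·h⁻¹·kg⁻¹ × 97 kg = 8.303 L/h
Rate = CL × Css = 8.303 × 27 = 224.2 mg/h

224 mg/h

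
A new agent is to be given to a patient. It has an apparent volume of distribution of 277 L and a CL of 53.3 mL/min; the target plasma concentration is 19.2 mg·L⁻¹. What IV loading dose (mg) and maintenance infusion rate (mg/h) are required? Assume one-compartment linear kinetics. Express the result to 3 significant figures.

(a) 5320 mg; (b) 61.4 mg/h

Loading dose = Vd × C = 277.0 × 19.2 = 5318 mg
CL = 53.3 mL/min = 53.3 × 0.06 = 3.198 L/h
Maintenance infusion rate = CL × Css = 3.198 × 19.2 = 61.40 mg/h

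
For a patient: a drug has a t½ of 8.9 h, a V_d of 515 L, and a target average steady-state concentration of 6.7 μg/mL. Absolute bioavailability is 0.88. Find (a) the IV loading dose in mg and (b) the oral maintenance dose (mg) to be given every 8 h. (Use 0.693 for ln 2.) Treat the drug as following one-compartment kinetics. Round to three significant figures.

LD = Vd × C = 515.0 × 6.7 = 3451 mg
CL = 0.693 × Vd / t½ = 0.693 × 515.0 / 8.9 = 40.10 L/h
D = CL × Css × τ / F = 40.10 × 6.7 × 8 / 0.88 = 2442 mg

(a) 3450 mg; (b) 2440 mg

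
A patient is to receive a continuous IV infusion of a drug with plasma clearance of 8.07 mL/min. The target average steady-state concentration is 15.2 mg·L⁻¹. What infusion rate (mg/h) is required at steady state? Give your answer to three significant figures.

Convert clearance: 8.07 mL/min × 60 min/h ÷ 1000 mL/L = 0.4842 L/h
At steady state, infusion rate equals elimination rate: rate in = CL × Css.
Infusion rate = CL · Css = 0.4842 L/h × 15.2 mg/L = 7.360 mg/h

7.36 mg/h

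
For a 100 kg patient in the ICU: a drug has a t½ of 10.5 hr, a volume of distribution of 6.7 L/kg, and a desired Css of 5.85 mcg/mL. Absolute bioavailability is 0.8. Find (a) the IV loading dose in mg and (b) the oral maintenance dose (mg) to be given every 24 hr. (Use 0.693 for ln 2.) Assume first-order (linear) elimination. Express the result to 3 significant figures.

Total Vd = 6.7 × 100 = 670.0 L
LD = Vd × C = 670.0 × 5.85 = 3920 mg
CL = 0.693 × Vd / t½ = 0.693 × 670.0 / 10.5 = 44.22 L/h
D = CL × Css × τ / F = 44.22 × 5.85 × 24 / 0.8 = 7761 mg

(a) 3920 mg; (b) 7760 mg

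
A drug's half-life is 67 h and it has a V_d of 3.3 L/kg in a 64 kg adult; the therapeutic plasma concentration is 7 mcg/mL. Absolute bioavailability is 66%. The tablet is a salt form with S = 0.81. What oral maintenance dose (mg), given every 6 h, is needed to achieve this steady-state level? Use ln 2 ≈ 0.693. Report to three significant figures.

172 mg

Vd(total) = 64 kg × 3.3 L/kg = 211.2 L
k = 0.693/67 = 0.01034 h⁻¹, so CL = k·Vd = 0.01034 × 211.2 = 2.184 L/h
D = CL × Css × τ / F / S = 2.184 × 7 × 6 / 0.66 / 0.81 = 171.6 mg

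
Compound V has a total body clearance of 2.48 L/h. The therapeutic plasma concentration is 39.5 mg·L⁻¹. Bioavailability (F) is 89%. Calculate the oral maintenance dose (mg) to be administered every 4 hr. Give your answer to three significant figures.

440 mg

D = CL × Css × τ / F = 2.480 × 39.5 × 4 / 0.89 = 440.3 mg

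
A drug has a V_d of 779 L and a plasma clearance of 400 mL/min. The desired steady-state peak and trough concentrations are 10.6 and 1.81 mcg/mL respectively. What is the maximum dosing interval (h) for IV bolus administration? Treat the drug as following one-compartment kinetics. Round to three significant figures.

CL = 400 mL/min × 60/1000 = 24.00 L/h
k = CL / Vd = 24.00 / 779.0 = 0.03081 h⁻¹
Between IV bolus doses, concentration decays as C = C₀·e^(−kτ), so C_peak/C_trough = e^(kτ).
τ_max = ln(C_peak/C_trough) / k = ln(10.6/1.81) / 0.03081 = 1.768 / 0.03081 = 57.38 h

57.4 h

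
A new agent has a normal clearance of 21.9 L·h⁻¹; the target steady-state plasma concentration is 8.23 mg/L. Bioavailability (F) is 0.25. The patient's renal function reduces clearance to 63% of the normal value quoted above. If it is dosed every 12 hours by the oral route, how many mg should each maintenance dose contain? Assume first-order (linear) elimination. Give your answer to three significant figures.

5450 mg

Patient clearance = 0.63 × 21.90 = 13.80 L/h
D = CL × Css × τ / F = 13.80 × 8.23 × 12 / 0.25 = 5452 mg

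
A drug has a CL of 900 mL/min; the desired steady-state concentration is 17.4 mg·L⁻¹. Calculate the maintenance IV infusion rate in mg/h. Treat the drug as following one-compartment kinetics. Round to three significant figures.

Convert clearance: 900 mL/min × 60 min/h ÷ 1000 mL/L = 54.00 L/h
R₀ = 54.00 × 17.4 = 939.6 mg/h

940 mg/h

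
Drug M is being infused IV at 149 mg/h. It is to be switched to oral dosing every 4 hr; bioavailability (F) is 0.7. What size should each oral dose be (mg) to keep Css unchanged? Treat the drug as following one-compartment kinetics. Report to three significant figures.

851 mg

To maintain the same Css, the systemic dosing rate must be unchanged: F·D/τ = infusion rate.
D = rate × τ / F = 149 × 4 / 0.7 = 851.4 mg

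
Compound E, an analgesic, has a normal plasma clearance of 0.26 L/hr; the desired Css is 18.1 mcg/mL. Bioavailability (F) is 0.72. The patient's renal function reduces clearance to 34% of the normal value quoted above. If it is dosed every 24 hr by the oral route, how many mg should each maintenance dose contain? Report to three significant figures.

Patient clearance = 0.34 × 0.2600 = 0.08840 L/h
D = CL × Css × τ / F = 0.08840 × 18.1 × 24 / 0.72 = 53.33 mg

53.3 mg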